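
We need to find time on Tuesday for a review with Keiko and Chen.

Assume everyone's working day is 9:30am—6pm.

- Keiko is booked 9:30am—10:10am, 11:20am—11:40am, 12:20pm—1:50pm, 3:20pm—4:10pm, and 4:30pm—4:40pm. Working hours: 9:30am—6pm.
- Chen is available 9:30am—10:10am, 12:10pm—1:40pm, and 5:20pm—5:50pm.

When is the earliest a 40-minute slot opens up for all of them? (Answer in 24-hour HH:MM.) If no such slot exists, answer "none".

Keiko free within 09:30–18:00: 10:10–11:20, 11:40–12:20, 13:50–15:20, 16:10–16:30, 16:40–18:00.
Keiko ∩ Chen: 12:10–12:20, 17:20–17:50.
Windows ≥ 40 min: (none).

none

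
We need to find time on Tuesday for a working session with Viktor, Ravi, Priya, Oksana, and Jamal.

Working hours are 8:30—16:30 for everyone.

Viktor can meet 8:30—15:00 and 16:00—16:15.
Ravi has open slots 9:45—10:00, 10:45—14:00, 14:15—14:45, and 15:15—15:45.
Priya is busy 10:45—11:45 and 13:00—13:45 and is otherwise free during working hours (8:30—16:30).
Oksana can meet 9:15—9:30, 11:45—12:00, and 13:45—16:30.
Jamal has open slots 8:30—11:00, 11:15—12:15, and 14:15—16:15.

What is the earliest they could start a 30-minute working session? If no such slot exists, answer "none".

14:15

Priya free within 08:30–16:30: 08:30–10:45, 11:45–13:00, 13:45–16:30.
Viktor ∩ Ravi: 09:45–10:00, 10:45–14:00, 14:15–14:45.
Viktor ∩ Ravi ∩ Priya: 09:45–10:00, 11:45–13:00, 13:45–14:00, 14:15–14:45.
Viktor ∩ Ravi ∩ Priya ∩ Oksana: 11:45–12:00, 13:45–14:00, 14:15–14:45.
Viktor ∩ Ravi ∩ Priya ∩ Oksana ∩ Jamal: 11:45–12:00, 14:15–14:45.
Windows ≥ 30 min: 14:15–14:45.
Earliest such window starts at 14:15.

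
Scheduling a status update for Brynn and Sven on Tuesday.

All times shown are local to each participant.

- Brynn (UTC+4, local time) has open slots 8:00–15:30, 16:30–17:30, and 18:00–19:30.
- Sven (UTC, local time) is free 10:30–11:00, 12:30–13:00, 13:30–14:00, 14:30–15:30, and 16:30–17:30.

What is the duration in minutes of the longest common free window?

60 minutes

Brynn → UTC: 04:00–11:30, 12:30–13:30, 14:00–15:30.
Sven → UTC: 10:30–11:00, 12:30–13:00, 13:30–14:00, 14:30–15:30, 16:30–17:30.
Brynn ∩ Sven: 10:30–11:00, 12:30–13:00, 14:30–15:30.
Common window lengths: 30, 30, 60 min; longest is 60.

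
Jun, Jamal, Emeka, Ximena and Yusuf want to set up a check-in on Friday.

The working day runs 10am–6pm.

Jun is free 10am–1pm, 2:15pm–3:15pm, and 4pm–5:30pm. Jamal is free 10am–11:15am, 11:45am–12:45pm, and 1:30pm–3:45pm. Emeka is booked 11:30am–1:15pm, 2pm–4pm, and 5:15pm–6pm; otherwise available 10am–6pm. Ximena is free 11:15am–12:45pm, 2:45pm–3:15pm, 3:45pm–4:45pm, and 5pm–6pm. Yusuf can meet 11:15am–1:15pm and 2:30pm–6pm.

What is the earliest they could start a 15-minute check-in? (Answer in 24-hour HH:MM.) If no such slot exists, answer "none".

Emeka free within 10:00–18:00: 10:00–11:30, 13:15–14:00, 16:00–17:15.
Jun ∩ Jamal: 10:00–11:15, 11:45–12:45, 14:15–15:15.
Jun ∩ Jamal ∩ Emeka: 10:00–11:15.
Jun ∩ Jamal ∩ Emeka ∩ Ximena: (none).
Jun ∩ Jamal ∩ Emeka ∩ Ximena ∩ Yusuf: (none).
Windows ≥ 15 min: (none).

none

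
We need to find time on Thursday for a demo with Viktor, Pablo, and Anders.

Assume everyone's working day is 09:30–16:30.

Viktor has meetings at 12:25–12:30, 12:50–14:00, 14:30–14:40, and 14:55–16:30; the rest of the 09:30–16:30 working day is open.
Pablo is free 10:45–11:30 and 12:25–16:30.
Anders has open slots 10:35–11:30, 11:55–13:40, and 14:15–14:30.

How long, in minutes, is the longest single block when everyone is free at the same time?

Viktor free within 09:30–16:30: 09:30–12:25, 12:30–12:50, 14:00–14:30, 14:40–14:55.
Viktor ∩ Pablo: 10:45–11:30, 12:30–12:50, 14:00–14:30, 14:40–14:55.
Viktor ∩ Pablo ∩ Anders: 10:45–11:30, 12:30–12:50, 14:15–14:30.
Common window lengths: 45, 20, 15 min; longest is 45.

45 minutes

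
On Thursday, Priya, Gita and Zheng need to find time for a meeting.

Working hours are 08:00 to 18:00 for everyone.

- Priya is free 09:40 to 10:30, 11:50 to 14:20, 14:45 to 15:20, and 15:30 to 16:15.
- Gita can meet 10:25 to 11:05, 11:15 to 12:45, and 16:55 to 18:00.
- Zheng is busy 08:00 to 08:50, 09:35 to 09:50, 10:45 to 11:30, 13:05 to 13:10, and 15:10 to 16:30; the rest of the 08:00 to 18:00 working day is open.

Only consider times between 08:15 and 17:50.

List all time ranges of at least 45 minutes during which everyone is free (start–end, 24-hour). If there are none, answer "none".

11:50–12:45

Zheng free within 08:00–18:00: 08:50–09:35, 09:50–10:45, 11:30–13:05, 13:10–15:10, 16:30–18:00.
Priya ∩ Gita: 10:25–10:30, 11:50–12:45.
Priya ∩ Gita ∩ Zheng: 10:25–10:30, 11:50–12:45.
Restricted to 08:15–17:50: 10:25–10:30, 11:50–12:45.
Windows ≥ 45 min: 11:50–12:45.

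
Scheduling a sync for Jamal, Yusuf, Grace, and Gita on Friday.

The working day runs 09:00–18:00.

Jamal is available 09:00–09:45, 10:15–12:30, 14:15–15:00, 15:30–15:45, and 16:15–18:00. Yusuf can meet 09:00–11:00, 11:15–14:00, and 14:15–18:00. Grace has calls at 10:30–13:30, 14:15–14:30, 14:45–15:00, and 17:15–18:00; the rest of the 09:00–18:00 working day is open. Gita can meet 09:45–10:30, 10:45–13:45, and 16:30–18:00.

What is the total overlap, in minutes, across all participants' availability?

Grace free within 09:00–18:00: 09:00–10:30, 13:30–14:15, 14:30–14:45, 15:00–17:15.
Jamal ∩ Yusuf: 09:00–09:45, 10:15–11:00, 11:15–12:30, 14:15–15:00, 15:30–15:45, 16:15–18:00.
Jamal ∩ Yusuf ∩ Grace: 09:00–09:45, 10:15–10:30, 14:30–14:45, 15:30–15:45, 16:15–17:15.
Jamal ∩ Yusuf ∩ Grace ∩ Gita: 10:15–10:30, 16:30–17:15.
Total common minutes: 15 + 45 = 60.

60 minutes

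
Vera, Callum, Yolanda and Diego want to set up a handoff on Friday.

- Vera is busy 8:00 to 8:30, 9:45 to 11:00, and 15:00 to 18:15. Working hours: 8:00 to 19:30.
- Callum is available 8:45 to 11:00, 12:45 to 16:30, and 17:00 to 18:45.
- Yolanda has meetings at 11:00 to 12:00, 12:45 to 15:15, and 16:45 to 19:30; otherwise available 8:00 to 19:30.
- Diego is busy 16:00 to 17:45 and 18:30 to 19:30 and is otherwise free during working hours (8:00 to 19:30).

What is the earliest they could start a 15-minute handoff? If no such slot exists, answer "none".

Vera free within 08:00–19:30: 08:30–09:45, 11:00–15:00, 18:15–19:30.
Yolanda free within 08:00–19:30: 08:00–11:00, 12:00–12:45, 15:15–16:45.
Diego free within 08:00–19:30: 08:00–16:00, 17:45–18:30.
Vera ∩ Callum: 08:45–09:45, 12:45–15:00, 18:15–18:45.
Vera ∩ Callum ∩ Yolanda: 08:45–09:45.
Vera ∩ Callum ∩ Yolanda ∩ Diego: 08:45–09:45.
Windows ≥ 15 min: 08:45–09:45.
Earliest such window starts at 08:45.

08:45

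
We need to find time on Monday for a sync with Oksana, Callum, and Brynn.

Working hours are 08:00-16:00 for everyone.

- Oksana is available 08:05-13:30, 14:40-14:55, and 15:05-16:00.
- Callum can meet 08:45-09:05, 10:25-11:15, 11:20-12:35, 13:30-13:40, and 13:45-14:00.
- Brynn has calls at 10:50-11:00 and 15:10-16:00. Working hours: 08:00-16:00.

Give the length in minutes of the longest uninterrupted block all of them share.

75 minutes

Brynn free within 08:00–16:00: 08:00–10:50, 11:00–15:10.
Oksana ∩ Callum: 08:45–09:05, 10:25–11:15, 11:20–12:35.
Oksana ∩ Callum ∩ Brynn: 08:45–09:05, 10:25–10:50, 11:00–11:15, 11:20–12:35.
Common window lengths: 20, 25, 15, 75 min; longest is 75.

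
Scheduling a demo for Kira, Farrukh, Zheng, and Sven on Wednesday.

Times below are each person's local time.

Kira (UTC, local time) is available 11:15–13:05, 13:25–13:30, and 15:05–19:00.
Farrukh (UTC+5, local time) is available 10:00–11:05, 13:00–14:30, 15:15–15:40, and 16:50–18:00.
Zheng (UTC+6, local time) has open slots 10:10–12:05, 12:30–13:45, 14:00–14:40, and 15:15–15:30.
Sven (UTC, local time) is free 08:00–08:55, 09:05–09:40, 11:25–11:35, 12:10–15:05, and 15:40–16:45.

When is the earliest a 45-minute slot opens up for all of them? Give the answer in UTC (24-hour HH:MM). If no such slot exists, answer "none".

Kira → UTC: 11:15–13:05, 13:25–13:30, 15:05–19:00.
Farrukh → UTC: 05:00–06:05, 08:00–09:30, 10:15–10:40, 11:50–13:00.
Zheng → UTC: 04:10–06:05, 06:30–07:45, 08:00–08:40, 09:15–09:30.
Sven → UTC: 08:00–08:55, 09:05–09:40, 11:25–11:35, 12:10–15:05, 15:40–16:45.
Kira ∩ Farrukh: 11:50–13:00.
Kira ∩ Farrukh ∩ Zheng: (none).
Kira ∩ Farrukh ∩ Zheng ∩ Sven: (none).
Windows ≥ 45 min: (none).

none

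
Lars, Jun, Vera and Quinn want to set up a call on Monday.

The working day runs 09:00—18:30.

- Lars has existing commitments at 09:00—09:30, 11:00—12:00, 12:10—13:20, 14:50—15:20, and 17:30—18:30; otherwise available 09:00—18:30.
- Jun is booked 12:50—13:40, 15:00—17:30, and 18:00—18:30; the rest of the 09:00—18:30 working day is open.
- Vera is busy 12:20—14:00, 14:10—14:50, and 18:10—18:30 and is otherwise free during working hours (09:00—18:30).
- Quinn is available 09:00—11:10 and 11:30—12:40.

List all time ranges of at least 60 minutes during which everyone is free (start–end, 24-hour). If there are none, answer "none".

09:30–11:00

Lars free within 09:00–18:30: 09:30–11:00, 12:00–12:10, 13:20–14:50, 15:20–17:30.
Jun free within 09:00–18:30: 09:00–12:50, 13:40–15:00, 17:30–18:00.
Vera free within 09:00–18:30: 09:00–12:20, 14:00–14:10, 14:50–18:10.
Lars ∩ Jun: 09:30–11:00, 12:00–12:10, 13:40–14:50.
Lars ∩ Jun ∩ Vera: 09:30–11:00, 12:00–12:10, 14:00–14:10.
Lars ∩ Jun ∩ Vera ∩ Quinn: 09:30–11:00, 12:00–12:10.
Windows ≥ 60 min: 09:30–11:00.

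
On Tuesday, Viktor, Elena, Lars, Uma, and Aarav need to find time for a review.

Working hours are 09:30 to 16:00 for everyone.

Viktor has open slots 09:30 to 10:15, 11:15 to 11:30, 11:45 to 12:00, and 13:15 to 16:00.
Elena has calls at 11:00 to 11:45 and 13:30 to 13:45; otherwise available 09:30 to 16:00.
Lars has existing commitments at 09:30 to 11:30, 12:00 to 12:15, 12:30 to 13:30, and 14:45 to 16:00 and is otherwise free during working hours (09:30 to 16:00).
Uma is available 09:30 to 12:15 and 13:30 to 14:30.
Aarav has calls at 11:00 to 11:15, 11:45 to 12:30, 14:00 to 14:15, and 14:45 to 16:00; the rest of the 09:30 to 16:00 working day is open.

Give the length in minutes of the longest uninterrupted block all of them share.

15 minutes

Elena free within 09:30–16:00: 09:30–11:00, 11:45–13:30, 13:45–16:00.
Lars free within 09:30–16:00: 11:30–12:00, 12:15–12:30, 13:30–14:45.
Aarav free within 09:30–16:00: 09:30–11:00, 11:15–11:45, 12:30–14:00, 14:15–14:45.
Viktor ∩ Elena: 09:30–10:15, 11:45–12:00, 13:15–13:30, 13:45–16:00.
Viktor ∩ Elena ∩ Lars: 11:45–12:00, 13:45–14:45.
Viktor ∩ Elena ∩ Lars ∩ Uma: 11:45–12:00, 13:45–14:30.
Viktor ∩ Elena ∩ Lars ∩ Uma ∩ Aarav: 13:45–14:00, 14:15–14:30.
Common window lengths: 15, 15 min; longest is 15.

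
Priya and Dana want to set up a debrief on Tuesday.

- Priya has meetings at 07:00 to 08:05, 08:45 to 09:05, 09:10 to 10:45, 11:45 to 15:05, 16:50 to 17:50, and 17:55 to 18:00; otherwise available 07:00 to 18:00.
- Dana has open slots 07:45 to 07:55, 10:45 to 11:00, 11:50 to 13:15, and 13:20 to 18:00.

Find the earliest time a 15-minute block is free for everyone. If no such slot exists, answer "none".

Priya free within 07:00–18:00: 08:05–08:45, 09:05–09:10, 10:45–11:45, 15:05–16:50, 17:50–17:55.
Priya ∩ Dana: 10:45–11:00, 15:05–16:50, 17:50–17:55.
Windows ≥ 15 min: 10:45–11:00, 15:05–16:50.
Earliest such window starts at 10:45.

10:45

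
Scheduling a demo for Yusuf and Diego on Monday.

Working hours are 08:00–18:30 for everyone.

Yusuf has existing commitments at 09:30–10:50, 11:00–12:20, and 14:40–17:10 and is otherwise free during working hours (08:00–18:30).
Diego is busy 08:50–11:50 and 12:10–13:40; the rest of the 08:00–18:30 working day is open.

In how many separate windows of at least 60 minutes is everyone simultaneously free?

Yusuf free within 08:00–18:30: 08:00–09:30, 10:50–11:00, 12:20–14:40, 17:10–18:30.
Diego free within 08:00–18:30: 08:00–08:50, 11:50–12:10, 13:40–18:30.
Yusuf ∩ Diego: 08:00–08:50, 13:40–14:40, 17:10–18:30.
Windows ≥ 60 min: 13:40–14:40, 17:10–18:30.
That's 2 windows.

2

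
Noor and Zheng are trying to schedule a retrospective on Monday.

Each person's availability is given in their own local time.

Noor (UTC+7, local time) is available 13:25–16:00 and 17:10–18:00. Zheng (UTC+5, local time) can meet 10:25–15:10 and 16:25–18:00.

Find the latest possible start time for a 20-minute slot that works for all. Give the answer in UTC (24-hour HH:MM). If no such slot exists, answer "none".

08:40

Noor → UTC: 06:25–09:00, 10:10–11:00.
Zheng → UTC: 05:25–10:10, 11:25–13:00.
Noor ∩ Zheng: 06:25–09:00.
Windows ≥ 20 min: 06:25–09:00.
Latest start in the last window 06:25–09:00 is 09:00 − 20 min = 08:40.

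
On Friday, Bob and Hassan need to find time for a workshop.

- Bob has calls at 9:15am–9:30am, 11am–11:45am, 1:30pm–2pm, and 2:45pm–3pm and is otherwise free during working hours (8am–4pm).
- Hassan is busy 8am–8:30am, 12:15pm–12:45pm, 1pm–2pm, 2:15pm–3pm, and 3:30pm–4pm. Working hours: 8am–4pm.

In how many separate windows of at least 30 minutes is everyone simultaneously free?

4

Bob free within 08:00–16:00: 08:00–09:15, 09:30–11:00, 11:45–13:30, 14:00–14:45, 15:00–16:00.
Hassan free within 08:00–16:00: 08:30–12:15, 12:45–13:00, 14:00–14:15, 15:00–15:30.
Bob ∩ Hassan: 08:30–09:15, 09:30–11:00, 11:45–12:15, 12:45–13:00, 14:00–14:15, 15:00–15:30.
Windows ≥ 30 min: 08:30–09:15, 09:30–11:00, 11:45–12:15, 15:00–15:30.
That's 4 windows.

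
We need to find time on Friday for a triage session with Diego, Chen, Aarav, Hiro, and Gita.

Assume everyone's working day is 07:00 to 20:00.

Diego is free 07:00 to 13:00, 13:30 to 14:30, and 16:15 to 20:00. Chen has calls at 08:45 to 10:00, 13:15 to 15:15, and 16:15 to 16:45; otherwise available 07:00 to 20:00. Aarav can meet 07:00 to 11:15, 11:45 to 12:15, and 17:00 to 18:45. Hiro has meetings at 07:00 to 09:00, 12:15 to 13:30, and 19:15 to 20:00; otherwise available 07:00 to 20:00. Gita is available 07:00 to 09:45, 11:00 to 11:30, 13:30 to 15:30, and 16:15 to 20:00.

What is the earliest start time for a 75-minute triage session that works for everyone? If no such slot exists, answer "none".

17:00

Chen free within 07:00–20:00: 07:00–08:45, 10:00–13:15, 15:15–16:15, 16:45–20:00.
Hiro free within 07:00–20:00: 09:00–12:15, 13:30–19:15.
Diego ∩ Chen: 07:00–08:45, 10:00–13:00, 16:45–20:00.
Diego ∩ Chen ∩ Aarav: 07:00–08:45, 10:00–11:15, 11:45–12:15, 17:00–18:45.
Diego ∩ Chen ∩ Aarav ∩ Hiro: 10:00–11:15, 11:45–12:15, 17:00–18:45.
Diego ∩ Chen ∩ Aarav ∩ Hiro ∩ Gita: 11:00–11:15, 17:00–18:45.
Windows ≥ 75 min: 17:00–18:45.
Earliest such window starts at 17:00.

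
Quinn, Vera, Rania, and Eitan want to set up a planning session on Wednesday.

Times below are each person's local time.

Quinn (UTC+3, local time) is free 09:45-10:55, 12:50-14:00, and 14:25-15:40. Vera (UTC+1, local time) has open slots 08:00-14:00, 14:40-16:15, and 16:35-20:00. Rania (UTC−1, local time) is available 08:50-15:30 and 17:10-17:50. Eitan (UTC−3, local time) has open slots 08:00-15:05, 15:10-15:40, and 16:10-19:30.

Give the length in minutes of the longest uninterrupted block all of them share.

Quinn → UTC: 06:45–07:55, 09:50–11:00, 11:25–12:40.
Vera → UTC: 07:00–13:00, 13:40–15:15, 15:35–19:00.
Rania → UTC: 09:50–16:30, 18:10–18:50.
Eitan → UTC: 11:00–18:05, 18:10–18:40, 19:10–22:30.
Quinn ∩ Vera: 07:00–07:55, 09:50–11:00, 11:25–12:40.
Quinn ∩ Vera ∩ Rania: 09:50–11:00, 11:25–12:40.
Quinn ∩ Vera ∩ Rania ∩ Eitan: 11:25–12:40.
Single common window of 75 minutes.

75 minutes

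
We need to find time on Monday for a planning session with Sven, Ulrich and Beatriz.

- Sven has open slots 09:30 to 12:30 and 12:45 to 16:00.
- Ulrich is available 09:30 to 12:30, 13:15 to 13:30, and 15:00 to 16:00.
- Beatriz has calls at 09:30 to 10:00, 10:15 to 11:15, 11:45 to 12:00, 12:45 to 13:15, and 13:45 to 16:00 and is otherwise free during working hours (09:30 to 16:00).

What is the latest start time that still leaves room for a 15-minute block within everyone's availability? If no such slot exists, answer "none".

13:15

Beatriz free within 09:30–16:00: 10:00–10:15, 11:15–11:45, 12:00–12:45, 13:15–13:45.
Sven ∩ Ulrich: 09:30–12:30, 13:15–13:30, 15:00–16:00.
Sven ∩ Ulrich ∩ Beatriz: 10:00–10:15, 11:15–11:45, 12:00–12:30, 13:15–13:30.
Windows ≥ 15 min: 10:00–10:15, 11:15–11:45, 12:00–12:30, 13:15–13:30.
Latest start in the last window 13:15–13:30 is 13:30 − 15 min = 13:15.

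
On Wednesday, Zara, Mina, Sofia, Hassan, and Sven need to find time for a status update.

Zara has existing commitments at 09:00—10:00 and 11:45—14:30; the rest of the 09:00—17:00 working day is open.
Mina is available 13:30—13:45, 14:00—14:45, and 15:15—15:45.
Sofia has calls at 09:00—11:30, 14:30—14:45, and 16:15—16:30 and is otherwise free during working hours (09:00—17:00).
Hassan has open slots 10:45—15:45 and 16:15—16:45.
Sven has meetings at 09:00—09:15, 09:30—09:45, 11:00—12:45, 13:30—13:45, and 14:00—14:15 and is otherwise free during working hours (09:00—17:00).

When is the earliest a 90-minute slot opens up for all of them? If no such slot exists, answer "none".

none

Zara free within 09:00–17:00: 10:00–11:45, 14:30–17:00.
Sofia free within 09:00–17:00: 11:30–14:30, 14:45–16:15, 16:30–17:00.
Sven free within 09:00–17:00: 09:15–09:30, 09:45–11:00, 12:45–13:30, 13:45–14:00, 14:15–17:00.
Zara ∩ Mina: 14:30–14:45, 15:15–15:45.
Zara ∩ Mina ∩ Sofia: 15:15–15:45.
Zara ∩ Mina ∩ Sofia ∩ Hassan: 15:15–15:45.
Zara ∩ Mina ∩ Sofia ∩ Hassan ∩ Sven: 15:15–15:45.
Windows ≥ 90 min: (none).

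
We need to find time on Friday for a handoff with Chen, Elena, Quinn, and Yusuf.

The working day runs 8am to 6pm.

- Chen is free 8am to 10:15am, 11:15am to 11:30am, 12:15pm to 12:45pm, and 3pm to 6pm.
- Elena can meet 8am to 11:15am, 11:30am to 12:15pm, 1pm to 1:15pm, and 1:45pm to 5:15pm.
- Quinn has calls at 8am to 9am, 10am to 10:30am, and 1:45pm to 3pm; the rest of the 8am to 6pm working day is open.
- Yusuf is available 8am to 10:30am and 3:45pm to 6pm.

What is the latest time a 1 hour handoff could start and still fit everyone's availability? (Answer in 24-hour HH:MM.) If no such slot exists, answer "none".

16:15

Quinn free within 08:00–18:00: 09:00–10:00, 10:30–13:45, 15:00–18:00.
Chen ∩ Elena: 08:00–10:15, 15:00–17:15.
Chen ∩ Elena ∩ Quinn: 09:00–10:00, 15:00–17:15.
Chen ∩ Elena ∩ Quinn ∩ Yusuf: 09:00–10:00, 15:45–17:15.
Windows ≥ 60 min: 09:00–10:00, 15:45–17:15.
Latest start in the last window 15:45–17:15 is 17:15 − 60 min = 16:15.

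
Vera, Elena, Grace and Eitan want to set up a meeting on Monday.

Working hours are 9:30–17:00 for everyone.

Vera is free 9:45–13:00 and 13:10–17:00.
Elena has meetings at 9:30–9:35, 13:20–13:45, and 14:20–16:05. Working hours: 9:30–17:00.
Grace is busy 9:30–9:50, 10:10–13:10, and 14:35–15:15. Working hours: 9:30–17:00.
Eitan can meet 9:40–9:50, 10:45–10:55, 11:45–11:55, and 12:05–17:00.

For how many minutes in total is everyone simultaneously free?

Elena free within 09:30–17:00: 09:35–13:20, 13:45–14:20, 16:05–17:00.
Grace free within 09:30–17:00: 09:50–10:10, 13:10–14:35, 15:15–17:00.
Vera ∩ Elena: 09:45–13:00, 13:10–13:20, 13:45–14:20, 16:05–17:00.
Vera ∩ Elena ∩ Grace: 09:50–10:10, 13:10–13:20, 13:45–14:20, 16:05–17:00.
Vera ∩ Elena ∩ Grace ∩ Eitan: 13:10–13:20, 13:45–14:20, 16:05–17:00.
Total common minutes: 10 + 35 + 55 = 100.

100 minutes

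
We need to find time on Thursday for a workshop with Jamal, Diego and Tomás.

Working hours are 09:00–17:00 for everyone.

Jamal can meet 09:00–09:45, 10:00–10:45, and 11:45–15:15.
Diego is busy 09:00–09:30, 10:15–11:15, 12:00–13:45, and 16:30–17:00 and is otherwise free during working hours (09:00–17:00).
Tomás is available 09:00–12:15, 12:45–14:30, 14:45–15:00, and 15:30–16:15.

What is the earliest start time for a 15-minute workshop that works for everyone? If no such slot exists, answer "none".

09:30

Diego free within 09:00–17:00: 09:30–10:15, 11:15–12:00, 13:45–16:30.
Jamal ∩ Diego: 09:30–09:45, 10:00–10:15, 11:45–12:00, 13:45–15:15.
Jamal ∩ Diego ∩ Tomás: 09:30–09:45, 10:00–10:15, 11:45–12:00, 13:45–14:30, 14:45–15:00.
Windows ≥ 15 min: 09:30–09:45, 10:00–10:15, 11:45–12:00, 13:45–14:30, 14:45–15:00.
Earliest such window starts at 09:30.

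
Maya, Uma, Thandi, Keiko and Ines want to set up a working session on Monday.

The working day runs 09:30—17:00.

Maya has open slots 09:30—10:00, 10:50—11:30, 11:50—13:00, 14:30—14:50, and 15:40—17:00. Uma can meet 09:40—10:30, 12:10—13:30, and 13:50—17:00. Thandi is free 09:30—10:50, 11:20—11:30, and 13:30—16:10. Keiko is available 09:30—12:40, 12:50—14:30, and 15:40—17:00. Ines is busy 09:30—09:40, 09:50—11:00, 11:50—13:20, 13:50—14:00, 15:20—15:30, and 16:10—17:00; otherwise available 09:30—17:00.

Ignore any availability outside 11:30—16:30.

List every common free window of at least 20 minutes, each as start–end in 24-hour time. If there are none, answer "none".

Ines free within 09:30–17:00: 09:40–09:50, 11:00–11:50, 13:20–13:50, 14:00–15:20, 15:30–16:10.
Maya ∩ Uma: 09:40–10:00, 12:10–13:00, 14:30–14:50, 15:40–17:00.
Maya ∩ Uma ∩ Thandi: 09:40–10:00, 14:30–14:50, 15:40–16:10.
Maya ∩ Uma ∩ Thandi ∩ Keiko: 09:40–10:00, 15:40–16:10.
Maya ∩ Uma ∩ Thandi ∩ Keiko ∩ Ines: 09:40–09:50, 15:40–16:10.
Restricted to 11:30–16:30: 15:40–16:10.
Windows ≥ 20 min: 15:40–16:10.

15:40–16:10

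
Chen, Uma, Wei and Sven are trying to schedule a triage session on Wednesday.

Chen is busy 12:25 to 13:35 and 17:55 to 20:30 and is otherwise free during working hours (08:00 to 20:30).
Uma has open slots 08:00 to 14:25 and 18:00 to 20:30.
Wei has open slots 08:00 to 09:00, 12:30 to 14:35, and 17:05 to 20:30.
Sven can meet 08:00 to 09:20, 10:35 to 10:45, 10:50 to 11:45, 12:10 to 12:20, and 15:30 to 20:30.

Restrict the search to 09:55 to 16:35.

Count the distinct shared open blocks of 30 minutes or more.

Chen free within 08:00–20:30: 08:00–12:25, 13:35–17:55.
Chen ∩ Uma: 08:00–12:25, 13:35–14:25.
Chen ∩ Uma ∩ Wei: 08:00–09:00, 13:35–14:25.
Chen ∩ Uma ∩ Wei ∩ Sven: 08:00–09:00.
Restricted to 09:55–16:35: (none).
Windows ≥ 30 min: (none).
That's 0 windows.

0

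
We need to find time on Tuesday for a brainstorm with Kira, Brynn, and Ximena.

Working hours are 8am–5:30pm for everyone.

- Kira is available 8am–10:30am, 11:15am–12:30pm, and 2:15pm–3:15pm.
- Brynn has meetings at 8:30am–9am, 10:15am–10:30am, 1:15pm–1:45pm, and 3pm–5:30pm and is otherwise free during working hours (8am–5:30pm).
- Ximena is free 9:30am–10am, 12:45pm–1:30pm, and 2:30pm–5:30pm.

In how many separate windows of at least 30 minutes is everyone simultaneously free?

Brynn free within 08:00–17:30: 08:00–08:30, 09:00–10:15, 10:30–13:15, 13:45–15:00.
Kira ∩ Brynn: 08:00–08:30, 09:00–10:15, 11:15–12:30, 14:15–15:00.
Kira ∩ Brynn ∩ Ximena: 09:30–10:00, 14:30–15:00.
Windows ≥ 30 min: 09:30–10:00, 14:30–15:00.
That's 2 windows.

2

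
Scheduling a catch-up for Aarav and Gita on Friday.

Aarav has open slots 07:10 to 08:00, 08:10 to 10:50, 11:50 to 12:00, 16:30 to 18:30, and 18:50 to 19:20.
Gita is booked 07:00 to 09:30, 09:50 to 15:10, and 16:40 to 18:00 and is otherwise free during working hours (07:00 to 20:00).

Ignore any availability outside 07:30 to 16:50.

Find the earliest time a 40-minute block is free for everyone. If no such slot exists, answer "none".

Gita free within 07:00–20:00: 09:30–09:50, 15:10–16:40, 18:00–20:00.
Aarav ∩ Gita: 09:30–09:50, 16:30–16:40, 18:00–18:30, 18:50–19:20.
Restricted to 07:30–16:50: 09:30–09:50, 16:30–16:40.
Windows ≥ 40 min: (none).

none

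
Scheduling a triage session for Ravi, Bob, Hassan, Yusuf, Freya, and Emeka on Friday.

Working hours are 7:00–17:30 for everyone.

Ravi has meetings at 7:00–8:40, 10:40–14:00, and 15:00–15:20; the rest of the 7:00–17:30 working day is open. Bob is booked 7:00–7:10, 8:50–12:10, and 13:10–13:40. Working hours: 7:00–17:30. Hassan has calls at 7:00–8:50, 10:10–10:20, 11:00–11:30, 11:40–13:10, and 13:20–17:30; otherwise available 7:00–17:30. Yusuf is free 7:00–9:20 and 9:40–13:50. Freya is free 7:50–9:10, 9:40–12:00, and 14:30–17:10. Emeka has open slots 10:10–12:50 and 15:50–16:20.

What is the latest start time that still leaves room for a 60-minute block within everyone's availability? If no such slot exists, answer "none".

Ravi free within 07:00–17:30: 08:40–10:40, 14:00–15:00, 15:20–17:30.
Bob free within 07:00–17:30: 07:10–08:50, 12:10–13:10, 13:40–17:30.
Hassan free within 07:00–17:30: 08:50–10:10, 10:20–11:00, 11:30–11:40, 13:10–13:20.
Ravi ∩ Bob: 08:40–08:50, 14:00–15:00, 15:20–17:30.
Ravi ∩ Bob ∩ Hassan: (none).
Ravi ∩ Bob ∩ Hassan ∩ Yusuf: (none).
Ravi ∩ Bob ∩ Hassan ∩ Yusuf ∩ Freya: (none).
Ravi ∩ Bob ∩ Hassan ∩ Yusuf ∩ Freya ∩ Emeka: (none).
Windows ≥ 60 min: (none).

none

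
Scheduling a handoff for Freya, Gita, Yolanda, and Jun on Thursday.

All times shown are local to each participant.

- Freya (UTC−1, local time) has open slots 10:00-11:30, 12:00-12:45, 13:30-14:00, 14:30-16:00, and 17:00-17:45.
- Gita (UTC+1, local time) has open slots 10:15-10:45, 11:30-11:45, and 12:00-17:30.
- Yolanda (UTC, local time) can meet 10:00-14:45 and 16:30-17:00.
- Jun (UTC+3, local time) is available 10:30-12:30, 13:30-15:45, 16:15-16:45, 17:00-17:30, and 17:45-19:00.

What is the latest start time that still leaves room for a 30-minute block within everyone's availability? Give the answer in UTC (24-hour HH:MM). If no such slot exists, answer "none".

13:15

Freya → UTC: 11:00–12:30, 13:00–13:45, 14:30–15:00, 15:30–17:00, 18:00–18:45.
Gita → UTC: 09:15–09:45, 10:30–10:45, 11:00–16:30.
Yolanda → UTC: 10:00–14:45, 16:30–17:00.
Jun → UTC: 07:30–09:30, 10:30–12:45, 13:15–13:45, 14:00–14:30, 14:45–16:00.
Freya ∩ Gita: 11:00–12:30, 13:00–13:45, 14:30–15:00, 15:30–16:30.
Freya ∩ Gita ∩ Yolanda: 11:00–12:30, 13:00–13:45, 14:30–14:45.
Freya ∩ Gita ∩ Yolanda ∩ Jun: 11:00–12:30, 13:15–13:45.
Windows ≥ 30 min: 11:00–12:30, 13:15–13:45.
Latest start in the last window 13:15–13:45 is 13:45 − 30 min = 13:15.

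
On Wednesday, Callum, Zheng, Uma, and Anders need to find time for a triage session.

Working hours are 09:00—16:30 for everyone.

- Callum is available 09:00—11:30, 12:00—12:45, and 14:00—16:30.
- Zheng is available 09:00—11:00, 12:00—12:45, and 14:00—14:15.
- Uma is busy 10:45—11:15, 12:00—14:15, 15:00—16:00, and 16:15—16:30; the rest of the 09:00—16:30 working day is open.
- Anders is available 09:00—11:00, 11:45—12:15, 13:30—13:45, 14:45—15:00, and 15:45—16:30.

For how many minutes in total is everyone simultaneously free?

Uma free within 09:00–16:30: 09:00–10:45, 11:15–12:00, 14:15–15:00, 16:00–16:15.
Callum ∩ Zheng: 09:00–11:00, 12:00–12:45, 14:00–14:15.
Callum ∩ Zheng ∩ Uma: 09:00–10:45.
Callum ∩ Zheng ∩ Uma ∩ Anders: 09:00–10:45.
Total common minutes: 105.

105 minutes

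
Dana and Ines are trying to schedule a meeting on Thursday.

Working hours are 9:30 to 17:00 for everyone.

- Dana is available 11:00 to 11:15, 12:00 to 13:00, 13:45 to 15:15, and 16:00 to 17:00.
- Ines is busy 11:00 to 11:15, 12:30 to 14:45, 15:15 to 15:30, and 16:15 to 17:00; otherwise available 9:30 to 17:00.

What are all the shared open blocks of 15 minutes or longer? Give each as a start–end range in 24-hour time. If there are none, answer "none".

Ines free within 09:30–17:00: 09:30–11:00, 11:15–12:30, 14:45–15:15, 15:30–16:15.
Dana ∩ Ines: 12:00–12:30, 14:45–15:15, 16:00–16:15.
Windows ≥ 15 min: 12:00–12:30, 14:45–15:15, 16:00–16:15.

12:00–12:30, 14:45–15:15, 16:00–16:15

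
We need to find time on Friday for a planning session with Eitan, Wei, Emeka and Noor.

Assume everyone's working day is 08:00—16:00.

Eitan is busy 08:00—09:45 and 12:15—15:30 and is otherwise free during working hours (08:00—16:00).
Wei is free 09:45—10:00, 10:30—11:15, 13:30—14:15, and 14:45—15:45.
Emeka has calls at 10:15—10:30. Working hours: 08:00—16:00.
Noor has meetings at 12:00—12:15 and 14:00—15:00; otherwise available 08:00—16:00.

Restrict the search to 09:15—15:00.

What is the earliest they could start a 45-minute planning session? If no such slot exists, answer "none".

10:30

Eitan free within 08:00–16:00: 09:45–12:15, 15:30–16:00.
Emeka free within 08:00–16:00: 08:00–10:15, 10:30–16:00.
Noor free within 08:00–16:00: 08:00–12:00, 12:15–14:00, 15:00–16:00.
Eitan ∩ Wei: 09:45–10:00, 10:30–11:15, 15:30–15:45.
Eitan ∩ Wei ∩ Emeka: 09:45–10:00, 10:30–11:15, 15:30–15:45.
Eitan ∩ Wei ∩ Emeka ∩ Noor: 09:45–10:00, 10:30–11:15, 15:30–15:45.
Restricted to 09:15–15:00: 09:45–10:00, 10:30–11:15.
Windows ≥ 45 min: 10:30–11:15.
Earliest such window starts at 10:30.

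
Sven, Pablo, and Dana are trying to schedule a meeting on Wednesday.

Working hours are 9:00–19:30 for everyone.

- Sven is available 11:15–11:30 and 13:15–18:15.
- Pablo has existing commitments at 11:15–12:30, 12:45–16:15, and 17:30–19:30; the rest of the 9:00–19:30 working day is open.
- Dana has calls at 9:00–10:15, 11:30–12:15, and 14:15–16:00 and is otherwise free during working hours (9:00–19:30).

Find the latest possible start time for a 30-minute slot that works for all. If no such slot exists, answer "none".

17:00

Pablo free within 09:00–19:30: 09:00–11:15, 12:30–12:45, 16:15–17:30.
Dana free within 09:00–19:30: 10:15–11:30, 12:15–14:15, 16:00–19:30.
Sven ∩ Pablo: 16:15–17:30.
Sven ∩ Pablo ∩ Dana: 16:15–17:30.
Windows ≥ 30 min: 16:15–17:30.
Latest start in the last window 16:15–17:30 is 17:30 − 30 min = 17:00.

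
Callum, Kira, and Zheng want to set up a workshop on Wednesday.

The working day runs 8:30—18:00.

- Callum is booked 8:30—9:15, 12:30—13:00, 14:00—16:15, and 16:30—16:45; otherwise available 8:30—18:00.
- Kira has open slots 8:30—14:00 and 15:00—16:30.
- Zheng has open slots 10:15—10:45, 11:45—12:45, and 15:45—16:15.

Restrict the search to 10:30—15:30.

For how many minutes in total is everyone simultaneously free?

Callum free within 08:30–18:00: 09:15–12:30, 13:00–14:00, 16:15–16:30, 16:45–18:00.
Callum ∩ Kira: 09:15–12:30, 13:00–14:00, 16:15–16:30.
Callum ∩ Kira ∩ Zheng: 10:15–10:45, 11:45–12:30.
Restricted to 10:30–15:30: 10:30–10:45, 11:45–12:30.
Total common minutes: 15 + 45 = 60.

60 minutes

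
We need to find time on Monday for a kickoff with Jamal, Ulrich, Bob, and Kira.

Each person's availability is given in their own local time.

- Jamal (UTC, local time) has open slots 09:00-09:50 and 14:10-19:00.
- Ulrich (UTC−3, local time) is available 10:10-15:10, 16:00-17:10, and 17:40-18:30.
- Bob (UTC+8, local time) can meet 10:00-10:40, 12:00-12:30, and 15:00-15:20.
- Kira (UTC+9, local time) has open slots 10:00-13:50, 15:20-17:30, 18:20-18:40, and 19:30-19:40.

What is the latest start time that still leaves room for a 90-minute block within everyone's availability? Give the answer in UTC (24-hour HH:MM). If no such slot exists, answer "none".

Jamal → UTC: 09:00–09:50, 14:10–19:00.
Ulrich → UTC: 13:10–18:10, 19:00–20:10, 20:40–21:30.
Bob → UTC: 02:00–02:40, 04:00–04:30, 07:00–07:20.
Kira → UTC: 01:00–04:50, 06:20–08:30, 09:20–09:40, 10:30–10:40.
Jamal ∩ Ulrich: 14:10–18:10.
Jamal ∩ Ulrich ∩ Bob: (none).
Jamal ∩ Ulrich ∩ Bob ∩ Kira: (none).
Windows ≥ 90 min: (none).

none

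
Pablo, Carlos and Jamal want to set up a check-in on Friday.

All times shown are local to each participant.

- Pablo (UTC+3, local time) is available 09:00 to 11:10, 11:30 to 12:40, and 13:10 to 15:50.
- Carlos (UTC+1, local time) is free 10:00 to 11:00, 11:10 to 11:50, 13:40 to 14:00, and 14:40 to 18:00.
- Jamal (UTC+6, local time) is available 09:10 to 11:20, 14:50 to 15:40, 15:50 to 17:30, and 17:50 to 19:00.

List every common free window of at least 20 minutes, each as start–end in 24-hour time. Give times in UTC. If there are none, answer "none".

09:00–09:40, 10:10–10:50

Pablo → UTC: 06:00–08:10, 08:30–09:40, 10:10–12:50.
Carlos → UTC: 09:00–10:00, 10:10–10:50, 12:40–13:00, 13:40–17:00.
Jamal → UTC: 03:10–05:20, 08:50–09:40, 09:50–11:30, 11:50–13:00.
Pablo ∩ Carlos: 09:00–09:40, 10:10–10:50, 12:40–12:50.
Pablo ∩ Carlos ∩ Jamal: 09:00–09:40, 10:10–10:50, 12:40–12:50.
Windows ≥ 20 min: 09:00–09:40, 10:10–10:50.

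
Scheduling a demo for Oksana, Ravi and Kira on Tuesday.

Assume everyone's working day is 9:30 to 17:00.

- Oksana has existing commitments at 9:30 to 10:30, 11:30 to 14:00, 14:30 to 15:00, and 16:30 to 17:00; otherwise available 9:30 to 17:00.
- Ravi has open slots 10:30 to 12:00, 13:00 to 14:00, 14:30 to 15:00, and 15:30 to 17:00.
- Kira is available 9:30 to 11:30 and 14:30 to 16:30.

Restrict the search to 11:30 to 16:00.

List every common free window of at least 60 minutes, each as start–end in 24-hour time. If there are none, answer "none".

none

Oksana free within 09:30–17:00: 10:30–11:30, 14:00–14:30, 15:00–16:30.
Oksana ∩ Ravi: 10:30–11:30, 15:30–16:30.
Oksana ∩ Ravi ∩ Kira: 10:30–11:30, 15:30–16:30.
Restricted to 11:30–16:00: 15:30–16:00.
Windows ≥ 60 min: (none).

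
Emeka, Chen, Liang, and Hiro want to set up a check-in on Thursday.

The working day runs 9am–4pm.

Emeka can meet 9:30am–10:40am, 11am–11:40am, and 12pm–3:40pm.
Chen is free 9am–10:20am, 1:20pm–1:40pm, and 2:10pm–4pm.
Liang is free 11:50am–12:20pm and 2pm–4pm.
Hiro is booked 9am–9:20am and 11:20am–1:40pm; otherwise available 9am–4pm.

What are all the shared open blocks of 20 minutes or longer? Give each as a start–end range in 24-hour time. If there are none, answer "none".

14:10–15:40

Hiro free within 09:00–16:00: 09:20–11:20, 13:40–16:00.
Emeka ∩ Chen: 09:30–10:20, 13:20–13:40, 14:10–15:40.
Emeka ∩ Chen ∩ Liang: 14:10–15:40.
Emeka ∩ Chen ∩ Liang ∩ Hiro: 14:10–15:40.
Windows ≥ 20 min: 14:10–15:40.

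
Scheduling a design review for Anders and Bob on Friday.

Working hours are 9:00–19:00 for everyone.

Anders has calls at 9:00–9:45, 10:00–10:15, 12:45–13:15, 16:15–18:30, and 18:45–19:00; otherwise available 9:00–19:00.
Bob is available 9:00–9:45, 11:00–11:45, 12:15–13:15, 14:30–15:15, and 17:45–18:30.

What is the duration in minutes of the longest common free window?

45 minutes

Anders free within 09:00–19:00: 09:45–10:00, 10:15–12:45, 13:15–16:15, 18:30–18:45.
Anders ∩ Bob: 11:00–11:45, 12:15–12:45, 14:30–15:15.
Common window lengths: 45, 30, 45 min; longest is 45.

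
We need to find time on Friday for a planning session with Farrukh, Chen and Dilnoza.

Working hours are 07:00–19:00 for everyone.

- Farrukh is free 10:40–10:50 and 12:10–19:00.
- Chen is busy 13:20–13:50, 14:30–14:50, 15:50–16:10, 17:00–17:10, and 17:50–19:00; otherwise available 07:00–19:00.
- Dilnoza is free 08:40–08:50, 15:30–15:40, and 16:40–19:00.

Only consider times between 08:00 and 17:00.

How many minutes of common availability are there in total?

30 minutes

Chen free within 07:00–19:00: 07:00–13:20, 13:50–14:30, 14:50–15:50, 16:10–17:00, 17:10–17:50.
Farrukh ∩ Chen: 10:40–10:50, 12:10–13:20, 13:50–14:30, 14:50–15:50, 16:10–17:00, 17:10–17:50.
Farrukh ∩ Chen ∩ Dilnoza: 15:30–15:40, 16:40–17:00, 17:10–17:50.
Restricted to 08:00–17:00: 15:30–15:40, 16:40–17:00.
Total common minutes: 10 + 20 = 30.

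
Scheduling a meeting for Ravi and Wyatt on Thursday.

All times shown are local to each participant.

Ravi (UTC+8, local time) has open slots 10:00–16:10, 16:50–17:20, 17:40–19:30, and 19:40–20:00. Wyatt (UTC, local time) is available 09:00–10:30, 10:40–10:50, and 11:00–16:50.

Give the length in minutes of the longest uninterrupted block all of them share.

50 minutes

Ravi → UTC: 02:00–08:10, 08:50–09:20, 09:40–11:30, 11:40–12:00.
Wyatt → UTC: 09:00–10:30, 10:40–10:50, 11:00–16:50.
Ravi ∩ Wyatt: 09:00–09:20, 09:40–10:30, 10:40–10:50, 11:00–11:30, 11:40–12:00.
Common window lengths: 20, 50, 10, 30, 20 min; longest is 50.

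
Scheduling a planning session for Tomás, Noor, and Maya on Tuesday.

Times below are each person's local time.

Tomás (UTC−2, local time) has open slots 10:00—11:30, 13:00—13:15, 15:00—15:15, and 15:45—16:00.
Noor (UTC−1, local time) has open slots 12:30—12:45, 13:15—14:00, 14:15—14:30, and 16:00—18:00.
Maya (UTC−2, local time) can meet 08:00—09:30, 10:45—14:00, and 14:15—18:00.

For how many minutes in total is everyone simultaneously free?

30 minutes

Tomás → UTC: 12:00–13:30, 15:00–15:15, 17:00–17:15, 17:45–18:00.
Noor → UTC: 13:30–13:45, 14:15–15:00, 15:15–15:30, 17:00–19:00.
Maya → UTC: 10:00–11:30, 12:45–16:00, 16:15–20:00.
Tomás ∩ Noor: 17:00–17:15, 17:45–18:00.
Tomás ∩ Noor ∩ Maya: 17:00–17:15, 17:45–18:00.
Total common minutes: 15 + 15 = 30.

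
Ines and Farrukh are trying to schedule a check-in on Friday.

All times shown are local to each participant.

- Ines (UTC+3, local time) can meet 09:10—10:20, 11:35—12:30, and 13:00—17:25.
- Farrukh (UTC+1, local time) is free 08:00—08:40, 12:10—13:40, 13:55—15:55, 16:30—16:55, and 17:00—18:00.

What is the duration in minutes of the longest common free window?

90 minutes

Ines → UTC: 06:10–07:20, 08:35–09:30, 10:00–14:25.
Farrukh → UTC: 07:00–07:40, 11:10–12:40, 12:55–14:55, 15:30–15:55, 16:00–17:00.
Ines ∩ Farrukh: 07:00–07:20, 11:10–12:40, 12:55–14:25.
Common window lengths: 20, 90, 90 min; longest is 90.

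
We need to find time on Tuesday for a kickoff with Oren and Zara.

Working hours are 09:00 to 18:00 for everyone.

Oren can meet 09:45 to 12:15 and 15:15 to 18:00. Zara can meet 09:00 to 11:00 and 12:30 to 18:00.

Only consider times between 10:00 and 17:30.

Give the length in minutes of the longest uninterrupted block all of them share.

Oren ∩ Zara: 09:45–11:00, 15:15–18:00.
Restricted to 10:00–17:30: 10:00–11:00, 15:15–17:30.
Common window lengths: 60, 135 min; longest is 135.

135 minutes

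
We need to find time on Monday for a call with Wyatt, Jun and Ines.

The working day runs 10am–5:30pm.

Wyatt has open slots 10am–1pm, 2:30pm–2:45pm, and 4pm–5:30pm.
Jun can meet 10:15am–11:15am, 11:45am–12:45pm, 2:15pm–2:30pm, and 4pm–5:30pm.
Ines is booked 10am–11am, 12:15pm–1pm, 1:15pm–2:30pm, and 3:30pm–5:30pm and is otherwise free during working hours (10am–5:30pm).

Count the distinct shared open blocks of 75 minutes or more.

Ines free within 10:00–17:30: 11:00–12:15, 13:00–13:15, 14:30–15:30.
Wyatt ∩ Jun: 10:15–11:15, 11:45–12:45, 16:00–17:30.
Wyatt ∩ Jun ∩ Ines: 11:00–11:15, 11:45–12:15.
Windows ≥ 75 min: (none).
That's 0 windows.

0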